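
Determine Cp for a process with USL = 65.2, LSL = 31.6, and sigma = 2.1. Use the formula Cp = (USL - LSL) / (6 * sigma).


Cp = (65.2 - 31.6) / (6 * 2.1)

2.67


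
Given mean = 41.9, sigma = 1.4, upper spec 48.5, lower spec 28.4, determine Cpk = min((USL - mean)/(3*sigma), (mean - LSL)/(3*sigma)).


Cpu = (48.5 - 41.9) / (3 * 1.4) = 1.57
Cpl = (41.9 - 28.4) / (3 * 1.4) = 3.21
Cpk = min(1.57, 3.21) = 1.57

1.57


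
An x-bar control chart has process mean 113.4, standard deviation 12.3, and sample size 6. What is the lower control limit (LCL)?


LCL = 113.4 - 3 * 12.3 / sqrt(6)

98.34


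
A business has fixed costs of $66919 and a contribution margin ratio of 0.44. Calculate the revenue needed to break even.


Formula: BER = Fixed Costs / Contribution Margin Ratio
BER = $66919 / 0.44
BER = $152088.64 (to the nearest cent)

$152088.64


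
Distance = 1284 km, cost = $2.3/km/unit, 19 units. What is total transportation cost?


TC = dist * cost * units = 1284 * 2.3 * 19 = $56110.80

$56110.80


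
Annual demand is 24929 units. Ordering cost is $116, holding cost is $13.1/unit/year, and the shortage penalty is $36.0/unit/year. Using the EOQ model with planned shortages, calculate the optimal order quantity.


Formula: EOQ* = sqrt(2DS/H) * sqrt((H+P)/P)
Base EOQ = sqrt(2*24929*116/13.1) = 664.45 units
Correction = sqrt((13.1+36.0)/36.0) = 1.16786
EOQ* = 664.45 * 1.16786 = 776.0 units

776.0 units


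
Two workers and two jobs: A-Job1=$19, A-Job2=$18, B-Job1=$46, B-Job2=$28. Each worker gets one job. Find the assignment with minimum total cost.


Option 1: A->1 + B->2 = $19 + $28 = $47
Option 2: A->2 + B->1 = $18 + $46 = $64
Min cost = min($47, $64) = $47

$47


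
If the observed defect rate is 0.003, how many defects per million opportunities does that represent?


DPMO = defect_rate * 1000000 = 0.003 * 1000000

3000


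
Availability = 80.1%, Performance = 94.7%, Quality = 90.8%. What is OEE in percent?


Formula: OEE = Availability * Performance * Quality / 10000
A * P = 80.1% * 94.7% / 100 = 75.85%
OEE = 75.85% * 90.8% / 100 = 68.9%

68.9%


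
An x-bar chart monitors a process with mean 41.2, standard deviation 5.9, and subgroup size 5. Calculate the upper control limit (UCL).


UCL = 41.2 + 3 * 5.9 / sqrt(5)

49.12


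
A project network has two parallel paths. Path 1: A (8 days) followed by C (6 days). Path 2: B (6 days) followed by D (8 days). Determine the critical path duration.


Path 1 = 8 + 6 = 14 days
Path 2 = 6 + 8 = 14 days
Duration = max(14, 14) = 14 days

14 days


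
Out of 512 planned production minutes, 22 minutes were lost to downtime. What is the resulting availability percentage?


Formula: Availability = (Planned Time - Downtime) / Planned Time * 100
Uptime = 512 - 22 = 490 min
Availability = 490 / 512 * 100 = 95.7%

95.7%


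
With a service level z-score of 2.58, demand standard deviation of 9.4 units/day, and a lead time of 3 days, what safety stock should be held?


Formula: SS = z * sigma_d * sqrt(LT)
sqrt(LT) = sqrt(3) = 1.7321
SS = 2.58 * 9.4 * 1.7321
SS = 42.0 units

42.0 units


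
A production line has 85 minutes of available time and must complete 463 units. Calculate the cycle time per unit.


Formula: CT = Available Time / Number of Units
CT = 85 min / 463 units
CT = 0.18 min/unit

0.18 min/unit


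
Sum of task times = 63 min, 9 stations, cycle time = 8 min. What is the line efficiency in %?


Formula: Efficiency = Sum of Task Times / (N_stations * CT) * 100
Total station capacity = 9 stations * 8 min = 72 min
Efficiency = 63 / 72 * 100 = 87.5%

87.5%


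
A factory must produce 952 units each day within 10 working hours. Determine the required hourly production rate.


Formula: Production Rate = Daily Demand / Available Hours
Rate = 952 units/day / 10 hours/day
Rate = 95.2 units/hour

95.2 units/hour


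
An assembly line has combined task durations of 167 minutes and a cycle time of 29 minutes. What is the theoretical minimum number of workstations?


Formula: N_min = ceil(Sum of Task Times / Cycle Time)
N_min = ceil(167 min / 29 min) = ceil(5.7586)
N_min = 6 stations

6


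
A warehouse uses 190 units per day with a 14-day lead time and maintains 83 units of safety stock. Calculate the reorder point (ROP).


Formula: ROP = (Daily Demand * Lead Time) + Safety Stock
Demand during lead time = 190 * 14 = 2660 units
ROP = 2660 + 83 = 2743 units

2743 units


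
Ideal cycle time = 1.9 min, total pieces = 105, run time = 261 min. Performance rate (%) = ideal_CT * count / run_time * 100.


Formula: Performance = (Ideal CT * Total Count) / Run Time * 100
Ideal output time = 1.9 * 105 = 199.5 min
Performance = 199.5 / 261 * 100 = 76.4%

76.4%


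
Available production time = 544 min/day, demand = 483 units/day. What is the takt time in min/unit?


Formula: Takt Time = Available Production Time / Customer Demand
Takt = 544 min/day / 483 units/day
Takt = 1.13 min/unit

1.13 min/unit


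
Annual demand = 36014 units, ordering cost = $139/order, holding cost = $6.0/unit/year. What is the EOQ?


Formula: EOQ = sqrt(2 * D * S / H)
Numerator: 2 * 36014 * 139 = 10011892
2DS/H = 10011892 / 6.0 = 1668648.7
EOQ = sqrt(1668648.7) = 1291.8 units

1291.8 units


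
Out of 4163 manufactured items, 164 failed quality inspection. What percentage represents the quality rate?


Formula: Quality Rate = Good Pieces / Total Pieces * 100
Good pieces = 4163 - 164 = 3999
QR = 3999 / 4163 * 100 = 96.1%

96.1%


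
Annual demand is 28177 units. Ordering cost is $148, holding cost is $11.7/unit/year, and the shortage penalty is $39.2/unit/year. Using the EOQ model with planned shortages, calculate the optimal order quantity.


Formula: EOQ* = sqrt(2DS/H) * sqrt((H+P)/P)
Base EOQ = sqrt(2*28177*148/11.7) = 844.31 units
Correction = sqrt((11.7+39.2)/39.2) = 1.1395
EOQ* = 844.31 * 1.1395 = 962.1 units

962.1 units


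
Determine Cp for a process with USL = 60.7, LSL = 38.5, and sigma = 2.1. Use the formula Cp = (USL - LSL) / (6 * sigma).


Cp = (60.7 - 38.5) / (6 * 2.1)

1.76


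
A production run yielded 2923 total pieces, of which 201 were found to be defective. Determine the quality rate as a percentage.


Formula: Quality Rate = Good Pieces / Total Pieces * 100
Good pieces = 2923 - 201 = 2722
QR = 2722 / 2923 * 100 = 93.1%

93.1%


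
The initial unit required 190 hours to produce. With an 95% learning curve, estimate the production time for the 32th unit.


Formula: T_n = T_1 * (learning_rate)^(log2(n)) where learning_rate = rate/100
Doublings = log2(32) = 5
T_n = 190 * 0.95^5
T_n = 190 * 0.7738 = 147.0 hours

147.0 hours


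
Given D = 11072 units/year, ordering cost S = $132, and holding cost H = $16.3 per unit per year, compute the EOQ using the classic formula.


Formula: EOQ = sqrt(2 * D * S / H)
Numerator: 2 * 11072 * 132 = 2923008
2DS/H = 2923008 / 16.3 = 179325.6
EOQ = sqrt(179325.6) = 423.5 units

423.5 units


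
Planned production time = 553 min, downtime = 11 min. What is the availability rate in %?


Formula: Availability = (Planned Time - Downtime) / Planned Time * 100
Uptime = 553 - 11 = 542 min
Availability = 542 / 553 * 100 = 98.0%

98.0%


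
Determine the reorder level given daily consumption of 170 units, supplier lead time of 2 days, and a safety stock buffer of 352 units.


Formula: ROP = (Daily Demand * Lead Time) + Safety Stock
Demand during lead time = 170 * 2 = 340 units
ROP = 340 + 352 = 692 units

692 units


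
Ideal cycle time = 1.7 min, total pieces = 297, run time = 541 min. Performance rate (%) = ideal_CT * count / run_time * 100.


Formula: Performance = (Ideal CT * Total Count) / Run Time * 100
Ideal output time = 1.7 * 297 = 504.9 min
Performance = 504.9 / 541 * 100 = 93.3%

93.3%


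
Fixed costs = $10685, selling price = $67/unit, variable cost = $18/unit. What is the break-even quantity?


Formula: BEQ = Fixed Costs / (Price - Variable Cost)
Contribution margin = $67 - $18 = $49/unit
BEQ = ceil($10685 / $49/unit) = ceil(218.06) = 219 units

219 units


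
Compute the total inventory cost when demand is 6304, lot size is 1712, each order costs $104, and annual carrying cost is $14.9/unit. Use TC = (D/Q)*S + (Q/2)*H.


TC = 6304/1712 * 104 + 1712/2 * 14.9

$13137.35


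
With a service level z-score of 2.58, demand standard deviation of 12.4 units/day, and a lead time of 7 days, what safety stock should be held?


Formula: SS = z * sigma_d * sqrt(LT)
sqrt(LT) = sqrt(7) = 2.6458
SS = 2.58 * 12.4 * 2.6458
SS = 84.6 units

84.6 units


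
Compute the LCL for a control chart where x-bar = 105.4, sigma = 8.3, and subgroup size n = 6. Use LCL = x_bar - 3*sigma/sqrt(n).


LCL = 105.4 - 3 * 8.3 / sqrt(6)

95.23


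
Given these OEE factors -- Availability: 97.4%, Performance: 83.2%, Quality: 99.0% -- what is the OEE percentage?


Formula: OEE = Availability * Performance * Quality / 10000
A * P = 97.4% * 83.2% / 100 = 81.04%
OEE = 81.04% * 99.0% / 100 = 80.2%

80.2%


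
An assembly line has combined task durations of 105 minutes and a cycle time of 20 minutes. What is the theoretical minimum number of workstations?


Formula: N_min = ceil(Sum of Task Times / Cycle Time)
N_min = ceil(105 min / 20 min) = ceil(5.25)
N_min = 6 stations

6


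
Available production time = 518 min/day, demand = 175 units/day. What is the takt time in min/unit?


Formula: Takt Time = Available Production Time / Customer Demand
Takt = 518 min/day / 175 units/day
Takt = 2.96 min/unit

2.96 min/unit


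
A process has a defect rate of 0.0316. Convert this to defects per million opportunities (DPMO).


DPMO = defect_rate * 1000000 = 0.0316 * 1000000

31600


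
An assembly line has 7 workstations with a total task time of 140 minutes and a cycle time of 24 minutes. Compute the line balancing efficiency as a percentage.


Formula: Efficiency = Sum of Task Times / (N_stations * CT) * 100
Total station capacity = 7 stations * 24 min = 168 min
Efficiency = 140 / 168 * 100 = 83.3%

83.3%


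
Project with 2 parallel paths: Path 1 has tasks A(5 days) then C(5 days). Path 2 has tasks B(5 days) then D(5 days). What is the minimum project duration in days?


Path 1 = 5 + 5 = 10 days
Path 2 = 5 + 5 = 10 days
Duration = max(10, 10) = 10 days

10 days


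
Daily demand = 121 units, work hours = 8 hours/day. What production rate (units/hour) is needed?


Formula: Production Rate = Daily Demand / Available Hours
Rate = 121 units/day / 8 hours/day
Rate = 15.1 units/hour

15.1 units/hour


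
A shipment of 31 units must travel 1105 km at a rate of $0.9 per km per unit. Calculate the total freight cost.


TC = dist * cost * units = 1105 * 0.9 * 31 = $30829.50

$30829.50


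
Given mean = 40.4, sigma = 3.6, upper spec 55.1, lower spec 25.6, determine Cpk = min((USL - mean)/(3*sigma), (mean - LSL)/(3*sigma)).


Cpu = (55.1 - 40.4) / (3 * 3.6) = 1.36
Cpl = (40.4 - 25.6) / (3 * 3.6) = 1.37
Cpk = min(1.36, 1.37) = 1.36

1.36


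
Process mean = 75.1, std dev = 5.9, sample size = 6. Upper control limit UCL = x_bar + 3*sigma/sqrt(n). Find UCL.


UCL = 75.1 + 3 * 5.9 / sqrt(6)

82.33


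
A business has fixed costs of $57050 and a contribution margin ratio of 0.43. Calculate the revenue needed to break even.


Formula: BER = Fixed Costs / Contribution Margin Ratio
BER = $57050 / 0.43
BER = $132674.42 (to the nearest cent)

$132674.42


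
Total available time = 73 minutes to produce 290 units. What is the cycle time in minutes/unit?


Formula: CT = Available Time / Number of Units
CT = 73 min / 290 units
CT = 0.25 min/unit

0.25 min/unit


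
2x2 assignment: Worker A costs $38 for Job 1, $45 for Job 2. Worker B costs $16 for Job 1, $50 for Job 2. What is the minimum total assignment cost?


Option 1: A->1 + B->2 = $38 + $50 = $88
Option 2: A->2 + B->1 = $45 + $16 = $61
Min cost = min($88, $61) = $61

$61


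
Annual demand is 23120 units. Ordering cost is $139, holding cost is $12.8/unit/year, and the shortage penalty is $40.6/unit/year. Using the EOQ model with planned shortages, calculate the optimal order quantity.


Formula: EOQ* = sqrt(2DS/H) * sqrt((H+P)/P)
Base EOQ = sqrt(2*23120*139/12.8) = 708.62 units
Correction = sqrt((12.8+40.6)/40.6) = 1.14685
EOQ* = 708.62 * 1.14685 = 812.7 units

812.7 units


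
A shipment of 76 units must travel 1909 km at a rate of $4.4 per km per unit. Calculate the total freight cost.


TC = dist * cost * units = 1909 * 4.4 * 76 = $638369.60

$638369.60


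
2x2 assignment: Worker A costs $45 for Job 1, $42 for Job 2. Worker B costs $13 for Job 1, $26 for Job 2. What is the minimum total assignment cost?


Option 1: A->1 + B->2 = $45 + $26 = $71
Option 2: A->2 + B->1 = $42 + $13 = $55
Min cost = min($71, $55) = $55

$55


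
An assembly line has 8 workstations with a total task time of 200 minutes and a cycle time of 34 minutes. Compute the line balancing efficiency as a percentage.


Formula: Efficiency = Sum of Task Times / (N_stations * CT) * 100
Total station capacity = 8 stations * 34 min = 272 min
Efficiency = 200 / 272 * 100 = 73.5%

73.5%


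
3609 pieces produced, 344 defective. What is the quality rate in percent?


Formula: Quality Rate = Good Pieces / Total Pieces * 100
Good pieces = 3609 - 344 = 3265
QR = 3265 / 3609 * 100 = 90.5%

90.5%


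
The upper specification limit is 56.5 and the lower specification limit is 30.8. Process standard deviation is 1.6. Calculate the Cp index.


Cp = (56.5 - 30.8) / (6 * 1.6)

2.68


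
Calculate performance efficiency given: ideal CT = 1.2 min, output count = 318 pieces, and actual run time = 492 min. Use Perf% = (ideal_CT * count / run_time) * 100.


Formula: Performance = (Ideal CT * Total Count) / Run Time * 100
Ideal output time = 1.2 * 318 = 381.6 min
Performance = 381.6 / 492 * 100 = 77.6%

77.6%


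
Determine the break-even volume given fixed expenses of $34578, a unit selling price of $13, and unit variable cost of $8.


Formula: BEQ = Fixed Costs / (Price - Variable Cost)
Contribution margin = $13 - $8 = $5/unit
BEQ = ceil($34578 / $5/unit) = ceil(6915.6) = 6916 units

6916 units


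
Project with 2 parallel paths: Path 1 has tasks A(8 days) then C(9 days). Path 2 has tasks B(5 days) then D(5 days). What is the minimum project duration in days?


Path 1 = 8 + 9 = 17 days
Path 2 = 5 + 5 = 10 days
Duration = max(17, 10) = 17 days

17 days


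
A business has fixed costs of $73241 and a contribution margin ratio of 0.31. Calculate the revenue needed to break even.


Formula: BER = Fixed Costs / Contribution Margin Ratio
BER = $73241 / 0.31
BER = $236261.29 (to the nearest cent)

$236261.29


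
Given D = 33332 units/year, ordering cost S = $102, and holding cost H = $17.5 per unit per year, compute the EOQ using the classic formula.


Formula: EOQ = sqrt(2 * D * S / H)
Numerator: 2 * 33332 * 102 = 6799728
2DS/H = 6799728 / 17.5 = 388555.9
EOQ = sqrt(388555.9) = 623.3 units

623.3 units


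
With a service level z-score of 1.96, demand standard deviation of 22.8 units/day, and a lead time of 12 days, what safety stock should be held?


Formula: SS = z * sigma_d * sqrt(LT)
sqrt(LT) = sqrt(12) = 3.4641
SS = 1.96 * 22.8 * 3.4641
SS = 154.8 units

154.8 units


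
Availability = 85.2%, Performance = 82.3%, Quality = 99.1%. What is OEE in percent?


Formula: OEE = Availability * Performance * Quality / 10000
A * P = 85.2% * 82.3% / 100 = 70.12%
OEE = 70.12% * 99.1% / 100 = 69.5%

69.5%


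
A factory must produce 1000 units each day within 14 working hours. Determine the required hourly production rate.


Formula: Production Rate = Daily Demand / Available Hours
Rate = 1000 units/day / 14 hours/day
Rate = 71.4 units/hour

71.4 units/hour


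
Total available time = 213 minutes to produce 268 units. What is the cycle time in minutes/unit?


Formula: CT = Available Time / Number of Units
CT = 213 min / 268 units
CT = 0.79 min/unit

0.79 min/unit


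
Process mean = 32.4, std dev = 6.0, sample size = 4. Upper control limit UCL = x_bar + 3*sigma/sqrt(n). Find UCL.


UCL = 32.4 + 3 * 6.0 / sqrt(4)

41.4


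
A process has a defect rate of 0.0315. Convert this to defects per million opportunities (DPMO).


DPMO = defect_rate * 1000000 = 0.0315 * 1000000

31500


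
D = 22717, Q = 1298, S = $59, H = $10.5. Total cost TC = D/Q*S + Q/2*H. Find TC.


TC = 22717/1298 * 59 + 1298/2 * 10.5

$7847.09


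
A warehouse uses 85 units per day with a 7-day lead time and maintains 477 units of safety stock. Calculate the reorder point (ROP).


Formula: ROP = (Daily Demand * Lead Time) + Safety Stock
Demand during lead time = 85 * 7 = 595 units
ROP = 595 + 477 = 1072 units

1072 units


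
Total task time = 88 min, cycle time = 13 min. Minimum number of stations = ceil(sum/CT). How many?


Formula: N_min = ceil(Sum of Task Times / Cycle Time)
N_min = ceil(88 min / 13 min) = ceil(6.7692)
N_min = 7 stations

7


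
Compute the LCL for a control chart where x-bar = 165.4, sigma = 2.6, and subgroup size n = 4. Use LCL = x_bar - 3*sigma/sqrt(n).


LCL = 165.4 - 3 * 2.6 / sqrt(4)

161.5


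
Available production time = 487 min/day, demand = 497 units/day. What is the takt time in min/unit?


Formula: Takt Time = Available Production Time / Customer Demand
Takt = 487 min/day / 497 units/day
Takt = 0.98 min/unit

0.98 min/unit


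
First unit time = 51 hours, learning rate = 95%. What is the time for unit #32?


Formula: T_n = T_1 * (learning_rate)^(log2(n)) where learning_rate = rate/100
Doublings = log2(32) = 5
T_n = 51 * 0.95^5
T_n = 51 * 0.7738 = 39.5 hours

39.5 hours


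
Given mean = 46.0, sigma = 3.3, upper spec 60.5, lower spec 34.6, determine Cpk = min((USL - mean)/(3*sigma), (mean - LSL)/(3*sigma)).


Cpu = (60.5 - 46.0) / (3 * 3.3) = 1.46
Cpl = (46.0 - 34.6) / (3 * 3.3) = 1.15
Cpk = min(1.46, 1.15) = 1.15

1.15


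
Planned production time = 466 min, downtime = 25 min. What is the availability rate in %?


Formula: Availability = (Planned Time - Downtime) / Planned Time * 100
Uptime = 466 - 25 = 441 min
Availability = 441 / 466 * 100 = 94.6%

94.6%


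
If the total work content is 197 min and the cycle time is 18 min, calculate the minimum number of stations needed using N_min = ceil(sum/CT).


Formula: N_min = ceil(Sum of Task Times / Cycle Time)
N_min = ceil(197 min / 18 min) = ceil(10.9444)
N_min = 11 stations

11


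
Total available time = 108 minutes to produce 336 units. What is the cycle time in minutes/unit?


Formula: CT = Available Time / Number of Units
CT = 108 min / 336 units
CT = 0.32 min/unit

0.32 min/unit


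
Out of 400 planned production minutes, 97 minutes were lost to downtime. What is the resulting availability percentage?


Formula: Availability = (Planned Time - Downtime) / Planned Time * 100
Uptime = 400 - 97 = 303 min
Availability = 303 / 400 * 100 = 75.8%

75.8%


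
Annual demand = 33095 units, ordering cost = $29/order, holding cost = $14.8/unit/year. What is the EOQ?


Formula: EOQ = sqrt(2 * D * S / H)
Numerator: 2 * 33095 * 29 = 1919510
2DS/H = 1919510 / 14.8 = 129696.6
EOQ = sqrt(129696.6) = 360.1 units

360.1 units


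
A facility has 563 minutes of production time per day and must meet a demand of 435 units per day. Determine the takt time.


Formula: Takt Time = Available Production Time / Customer Demand
Takt = 563 min/day / 435 units/day
Takt = 1.29 min/unit

1.29 min/unit


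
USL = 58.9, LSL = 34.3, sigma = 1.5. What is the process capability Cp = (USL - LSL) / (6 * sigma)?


Cp = (58.9 - 34.3) / (6 * 1.5)

2.73


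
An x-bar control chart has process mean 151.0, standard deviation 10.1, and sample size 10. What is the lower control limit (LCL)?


LCL = 151.0 - 3 * 10.1 / sqrt(10)

141.42


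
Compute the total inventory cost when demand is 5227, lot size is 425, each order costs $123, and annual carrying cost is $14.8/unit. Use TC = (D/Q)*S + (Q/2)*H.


TC = 5227/425 * 123 + 425/2 * 14.8

$4657.76


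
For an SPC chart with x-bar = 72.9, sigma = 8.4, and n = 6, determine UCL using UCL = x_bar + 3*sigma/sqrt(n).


UCL = 72.9 + 3 * 8.4 / sqrt(6)

83.19


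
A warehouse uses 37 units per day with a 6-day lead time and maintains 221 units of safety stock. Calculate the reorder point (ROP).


Formula: ROP = (Daily Demand * Lead Time) + Safety Stock
Demand during lead time = 37 * 6 = 222 units
ROP = 222 + 221 = 443 units

443 units


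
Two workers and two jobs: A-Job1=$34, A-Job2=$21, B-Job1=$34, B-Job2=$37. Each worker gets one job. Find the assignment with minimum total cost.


Option 1: A->1 + B->2 = $34 + $37 = $71
Option 2: A->2 + B->1 = $21 + $34 = $55
Min cost = min($71, $55) = $55

$55


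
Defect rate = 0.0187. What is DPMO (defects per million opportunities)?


DPMO = defect_rate * 1000000 = 0.0187 * 1000000

18700


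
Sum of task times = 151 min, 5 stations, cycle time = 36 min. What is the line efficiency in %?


Formula: Efficiency = Sum of Task Times / (N_stations * CT) * 100
Total station capacity = 5 stations * 36 min = 180 min
Efficiency = 151 / 180 * 100 = 83.9%

83.9%


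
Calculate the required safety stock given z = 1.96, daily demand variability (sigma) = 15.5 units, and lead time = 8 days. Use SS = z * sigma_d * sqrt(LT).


Formula: SS = z * sigma_d * sqrt(LT)
sqrt(LT) = sqrt(8) = 2.8284
SS = 1.96 * 15.5 * 2.8284
SS = 85.9 units

85.9 units


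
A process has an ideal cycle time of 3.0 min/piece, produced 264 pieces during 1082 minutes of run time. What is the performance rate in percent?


Formula: Performance = (Ideal CT * Total Count) / Run Time * 100
Ideal output time = 3.0 * 264 = 792.0 min
Performance = 792.0 / 1082 * 100 = 73.2%

73.2%


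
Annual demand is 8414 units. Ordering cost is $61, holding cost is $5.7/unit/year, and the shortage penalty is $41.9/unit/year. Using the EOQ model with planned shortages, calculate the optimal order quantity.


Formula: EOQ* = sqrt(2DS/H) * sqrt((H+P)/P)
Base EOQ = sqrt(2*8414*61/5.7) = 424.37 units
Correction = sqrt((5.7+41.9)/41.9) = 1.06585
EOQ* = 424.37 * 1.06585 = 452.3 units

452.3 units


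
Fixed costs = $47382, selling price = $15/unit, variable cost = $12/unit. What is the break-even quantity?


Formula: BEQ = Fixed Costs / (Price - Variable Cost)
Contribution margin = $15 - $12 = $3/unit
BEQ = ceil($47382 / $3/unit) = ceil(15794.0) = 15794 units

15794 units


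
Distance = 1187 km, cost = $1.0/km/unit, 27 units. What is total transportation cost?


TC = dist * cost * units = 1187 * 1.0 * 27 = $32049.00

$32049.00


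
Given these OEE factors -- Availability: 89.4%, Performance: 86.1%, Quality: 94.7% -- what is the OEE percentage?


Formula: OEE = Availability * Performance * Quality / 10000
A * P = 89.4% * 86.1% / 100 = 76.97%
OEE = 76.97% * 94.7% / 100 = 72.9%

72.9%


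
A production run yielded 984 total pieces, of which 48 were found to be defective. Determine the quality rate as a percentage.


Formula: Quality Rate = Good Pieces / Total Pieces * 100
Good pieces = 984 - 48 = 936
QR = 936 / 984 * 100 = 95.1%

95.1%


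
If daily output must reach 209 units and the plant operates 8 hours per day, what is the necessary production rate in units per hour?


Formula: Production Rate = Daily Demand / Available Hours
Rate = 209 units/day / 8 hours/day
Rate = 26.1 units/hour

26.1 units/hour


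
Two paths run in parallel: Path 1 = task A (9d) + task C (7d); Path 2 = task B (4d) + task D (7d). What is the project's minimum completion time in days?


Path 1 = 9 + 7 = 16 days
Path 2 = 4 + 7 = 11 days
Duration = max(16, 11) = 16 days

16 days


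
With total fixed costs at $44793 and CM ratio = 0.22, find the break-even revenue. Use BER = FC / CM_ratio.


Formula: BER = Fixed Costs / Contribution Margin Ratio
BER = $44793 / 0.22
BER = $203604.55 (to the nearest cent)

$203604.55


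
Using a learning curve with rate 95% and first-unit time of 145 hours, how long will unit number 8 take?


Formula: T_n = T_1 * (learning_rate)^(log2(n)) where learning_rate = rate/100
Doublings = log2(8) = 3
T_n = 145 * 0.95^3
T_n = 145 * 0.8574 = 124.3 hours

124.3 hours


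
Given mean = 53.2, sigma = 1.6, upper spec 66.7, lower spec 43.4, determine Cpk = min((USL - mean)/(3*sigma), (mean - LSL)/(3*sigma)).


Cpu = (66.7 - 53.2) / (3 * 1.6) = 2.81
Cpl = (53.2 - 43.4) / (3 * 1.6) = 2.04
Cpk = min(2.81, 2.04) = 2.04

2.04


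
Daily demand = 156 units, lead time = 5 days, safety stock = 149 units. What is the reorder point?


Formula: ROP = (Daily Demand * Lead Time) + Safety Stock
Demand during lead time = 156 * 5 = 780 units
ROP = 780 + 149 = 929 units

929 units


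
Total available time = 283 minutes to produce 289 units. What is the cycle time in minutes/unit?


Formula: CT = Available Time / Number of Units
CT = 283 min / 289 units
CT = 0.98 min/unit

0.98 min/unit


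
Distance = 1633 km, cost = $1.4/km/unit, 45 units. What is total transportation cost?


TC = dist * cost * units = 1633 * 1.4 * 45 = $102879.00

$102879.00


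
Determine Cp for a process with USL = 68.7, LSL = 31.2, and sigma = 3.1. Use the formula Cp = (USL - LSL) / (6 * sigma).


Cp = (68.7 - 31.2) / (6 * 3.1)

2.02


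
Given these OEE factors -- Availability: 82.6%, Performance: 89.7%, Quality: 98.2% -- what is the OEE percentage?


Formula: OEE = Availability * Performance * Quality / 10000
A * P = 82.6% * 89.7% / 100 = 74.09%
OEE = 74.09% * 98.2% / 100 = 72.8%

72.8%


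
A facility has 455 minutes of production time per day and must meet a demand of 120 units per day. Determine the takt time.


Formula: Takt Time = Available Production Time / Customer Demand
Takt = 455 min/day / 120 units/day
Takt = 3.79 min/unit

3.79 min/unit


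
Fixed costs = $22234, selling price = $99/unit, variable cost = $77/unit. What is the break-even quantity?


Formula: BEQ = Fixed Costs / (Price - Variable Cost)
Contribution margin = $99 - $77 = $22/unit
BEQ = ceil($22234 / $22/unit) = ceil(1010.64) = 1011 units

1011 units


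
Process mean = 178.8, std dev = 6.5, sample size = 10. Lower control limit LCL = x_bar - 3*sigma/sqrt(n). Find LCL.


LCL = 178.8 - 3 * 6.5 / sqrt(10)

172.63


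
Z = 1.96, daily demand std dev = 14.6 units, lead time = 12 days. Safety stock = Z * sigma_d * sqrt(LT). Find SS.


Formula: SS = z * sigma_d * sqrt(LT)
sqrt(LT) = sqrt(12) = 3.4641
SS = 1.96 * 14.6 * 3.4641
SS = 99.1 units

99.1 units


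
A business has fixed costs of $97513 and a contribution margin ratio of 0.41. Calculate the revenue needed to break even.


Formula: BER = Fixed Costs / Contribution Margin Ratio
BER = $97513 / 0.41
BER = $237836.59 (to the nearest cent)

$237836.59


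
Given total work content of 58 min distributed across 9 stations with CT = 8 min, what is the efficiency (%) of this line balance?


Formula: Efficiency = Sum of Task Times / (N_stations * CT) * 100
Total station capacity = 9 stations * 8 min = 72 min
Efficiency = 58 / 72 * 100 = 80.6%

80.6%


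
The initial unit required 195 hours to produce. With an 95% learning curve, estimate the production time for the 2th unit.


Formula: T_n = T_1 * (learning_rate)^(log2(n)) where learning_rate = rate/100
Doublings = log2(2) = 1
T_n = 195 * 0.95^1
T_n = 195 * 0.95 = 185.3 hours

185.3 hours


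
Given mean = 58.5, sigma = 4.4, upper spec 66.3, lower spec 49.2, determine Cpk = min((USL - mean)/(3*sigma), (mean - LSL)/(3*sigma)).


Cpu = (66.3 - 58.5) / (3 * 4.4) = 0.59
Cpl = (58.5 - 49.2) / (3 * 4.4) = 0.7
Cpk = min(0.59, 0.7) = 0.59

0.59


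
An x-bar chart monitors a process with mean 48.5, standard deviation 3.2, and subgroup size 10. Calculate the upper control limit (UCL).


UCL = 48.5 + 3 * 3.2 / sqrt(10)

51.54


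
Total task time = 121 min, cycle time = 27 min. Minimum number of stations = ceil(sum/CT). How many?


Formula: N_min = ceil(Sum of Task Times / Cycle Time)
N_min = ceil(121 min / 27 min) = ceil(4.4815)
N_min = 5 stations

5


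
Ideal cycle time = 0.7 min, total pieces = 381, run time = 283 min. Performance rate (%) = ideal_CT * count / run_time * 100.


Formula: Performance = (Ideal CT * Total Count) / Run Time * 100
Ideal output time = 0.7 * 381 = 266.7 min
Performance = 266.7 / 283 * 100 = 94.2%

94.2%


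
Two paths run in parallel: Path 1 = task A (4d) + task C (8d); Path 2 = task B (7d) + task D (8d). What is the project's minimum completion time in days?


Path 1 = 4 + 8 = 12 days
Path 2 = 7 + 8 = 15 days
Duration = max(12, 15) = 15 days

15 days


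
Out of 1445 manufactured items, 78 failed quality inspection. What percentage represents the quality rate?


Formula: Quality Rate = Good Pieces / Total Pieces * 100
Good pieces = 1445 - 78 = 1367
QR = 1367 / 1445 * 100 = 94.6%

94.6%


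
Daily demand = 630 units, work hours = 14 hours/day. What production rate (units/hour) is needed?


Formula: Production Rate = Daily Demand / Available Hours
Rate = 630 units/day / 14 hours/day
Rate = 45.0 units/hour

45.0 units/hour


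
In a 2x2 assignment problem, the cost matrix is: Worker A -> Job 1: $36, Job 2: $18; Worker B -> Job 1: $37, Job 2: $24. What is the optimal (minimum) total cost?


Option 1: A->1 + B->2 = $36 + $24 = $60
Option 2: A->2 + B->1 = $18 + $37 = $55
Min cost = min($60, $55) = $55

$55


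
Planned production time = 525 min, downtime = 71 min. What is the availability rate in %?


Formula: Availability = (Planned Time - Downtime) / Planned Time * 100
Uptime = 525 - 71 = 454 min
Availability = 454 / 525 * 100 = 86.5%

86.5%


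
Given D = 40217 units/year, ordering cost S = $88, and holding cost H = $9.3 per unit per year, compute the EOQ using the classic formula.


Formula: EOQ = sqrt(2 * D * S / H)
Numerator: 2 * 40217 * 88 = 7078192
2DS/H = 7078192 / 9.3 = 761095.9
EOQ = sqrt(761095.9) = 872.4 units

872.4 units


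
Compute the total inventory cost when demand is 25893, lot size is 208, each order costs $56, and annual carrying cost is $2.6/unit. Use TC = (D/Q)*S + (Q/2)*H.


TC = 25893/208 * 56 + 208/2 * 2.6

$7241.59


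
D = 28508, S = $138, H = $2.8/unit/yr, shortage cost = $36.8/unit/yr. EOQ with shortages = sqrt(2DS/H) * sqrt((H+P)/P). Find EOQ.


Formula: EOQ* = sqrt(2DS/H) * sqrt((H+P)/P)
Base EOQ = sqrt(2*28508*138/2.8) = 1676.33 units
Correction = sqrt((2.8+36.8)/36.8) = 1.03735
EOQ* = 1676.33 * 1.03735 = 1738.9 units

1738.9 units


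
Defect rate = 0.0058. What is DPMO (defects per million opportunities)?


DPMO = defect_rate * 1000000 = 0.0058 * 1000000

5800


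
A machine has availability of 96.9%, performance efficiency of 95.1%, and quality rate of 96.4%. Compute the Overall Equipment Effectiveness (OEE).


Formula: OEE = Availability * Performance * Quality / 10000
A * P = 96.9% * 95.1% / 100 = 92.15%
OEE = 92.15% * 96.4% / 100 = 88.8%

88.8%


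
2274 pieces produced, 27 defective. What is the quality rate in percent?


Formula: Quality Rate = Good Pieces / Total Pieces * 100
Good pieces = 2274 - 27 = 2247
QR = 2247 / 2274 * 100 = 98.8%

98.8%


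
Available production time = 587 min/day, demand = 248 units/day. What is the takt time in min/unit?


Formula: Takt Time = Available Production Time / Customer Demand
Takt = 587 min/day / 248 units/day
Takt = 2.37 min/unit

2.37 min/unit


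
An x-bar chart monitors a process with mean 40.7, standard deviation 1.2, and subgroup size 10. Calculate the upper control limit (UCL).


UCL = 40.7 + 3 * 1.2 / sqrt(10)

41.84


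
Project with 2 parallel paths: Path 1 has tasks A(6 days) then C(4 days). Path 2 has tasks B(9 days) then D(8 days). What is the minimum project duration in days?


Path 1 = 6 + 4 = 10 days
Path 2 = 9 + 8 = 17 days
Duration = max(10, 17) = 17 days

17 days


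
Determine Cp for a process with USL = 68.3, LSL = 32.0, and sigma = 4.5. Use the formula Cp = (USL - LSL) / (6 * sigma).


Cp = (68.3 - 32.0) / (6 * 4.5)

1.34


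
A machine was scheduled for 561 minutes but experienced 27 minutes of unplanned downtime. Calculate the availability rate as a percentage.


Formula: Availability = (Planned Time - Downtime) / Planned Time * 100
Uptime = 561 - 27 = 534 min
Availability = 534 / 561 * 100 = 95.2%

95.2%


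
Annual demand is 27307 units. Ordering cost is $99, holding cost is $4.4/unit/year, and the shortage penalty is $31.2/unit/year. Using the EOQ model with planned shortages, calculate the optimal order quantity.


Formula: EOQ* = sqrt(2DS/H) * sqrt((H+P)/P)
Base EOQ = sqrt(2*27307*99/4.4) = 1108.52 units
Correction = sqrt((4.4+31.2)/31.2) = 1.06819
EOQ* = 1108.52 * 1.06819 = 1184.1 units

1184.1 units


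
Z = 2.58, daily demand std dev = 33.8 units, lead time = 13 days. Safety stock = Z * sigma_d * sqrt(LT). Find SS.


Formula: SS = z * sigma_d * sqrt(LT)
sqrt(LT) = sqrt(13) = 3.6056
SS = 2.58 * 33.8 * 3.6056
SS = 314.4 units

314.4 units


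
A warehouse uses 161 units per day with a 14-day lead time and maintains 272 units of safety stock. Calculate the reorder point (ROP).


Formula: ROP = (Daily Demand * Lead Time) + Safety Stock
Demand during lead time = 161 * 14 = 2254 units
ROP = 2254 + 272 = 2526 units

2526 units


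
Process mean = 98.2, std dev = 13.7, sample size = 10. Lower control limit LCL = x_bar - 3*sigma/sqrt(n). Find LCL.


LCL = 98.2 - 3 * 13.7 / sqrt(10)

85.2


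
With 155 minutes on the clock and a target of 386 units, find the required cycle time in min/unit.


Formula: CT = Available Time / Number of Units
CT = 155 min / 386 units
CT = 0.4 min/unit

0.4 min/unit


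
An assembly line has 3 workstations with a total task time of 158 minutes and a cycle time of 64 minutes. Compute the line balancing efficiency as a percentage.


Formula: Efficiency = Sum of Task Times / (N_stations * CT) * 100
Total station capacity = 3 stations * 64 min = 192 min
Efficiency = 158 / 192 * 100 = 82.3%

82.3%


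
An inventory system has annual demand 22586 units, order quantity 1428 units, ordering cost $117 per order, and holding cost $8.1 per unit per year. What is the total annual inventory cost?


TC = 22586/1428 * 117 + 1428/2 * 8.1

$7633.93


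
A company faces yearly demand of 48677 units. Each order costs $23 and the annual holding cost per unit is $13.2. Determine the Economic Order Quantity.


Formula: EOQ = sqrt(2 * D * S / H)
Numerator: 2 * 48677 * 23 = 2239142
2DS/H = 2239142 / 13.2 = 169632.0
EOQ = sqrt(169632.0) = 411.9 units

411.9 units


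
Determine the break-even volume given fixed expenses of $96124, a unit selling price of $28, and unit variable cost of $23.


Formula: BEQ = Fixed Costs / (Price - Variable Cost)
Contribution margin = $28 - $23 = $5/unit
BEQ = ceil($96124 / $5/unit) = ceil(19224.8) = 19225 units

19225 units


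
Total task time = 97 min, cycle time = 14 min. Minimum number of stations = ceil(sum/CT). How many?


Formula: N_min = ceil(Sum of Task Times / Cycle Time)
N_min = ceil(97 min / 14 min) = ceil(6.9286)
N_min = 7 stations

7


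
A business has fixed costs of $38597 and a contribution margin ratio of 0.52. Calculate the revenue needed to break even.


Formula: BER = Fixed Costs / Contribution Margin Ratio
BER = $38597 / 0.52
BER = $74225.00 (to the nearest cent)

$74225.00


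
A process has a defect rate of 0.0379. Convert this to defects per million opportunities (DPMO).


DPMO = defect_rate * 1000000 = 0.0379 * 1000000

37900


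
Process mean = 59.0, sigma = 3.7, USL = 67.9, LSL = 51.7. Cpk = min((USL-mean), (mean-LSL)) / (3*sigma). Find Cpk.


Cpu = (67.9 - 59.0) / (3 * 3.7) = 0.8
Cpl = (59.0 - 51.7) / (3 * 3.7) = 0.66
Cpk = min(0.8, 0.66) = 0.66

0.66


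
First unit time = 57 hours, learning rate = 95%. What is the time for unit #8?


Formula: T_n = T_1 * (learning_rate)^(log2(n)) where learning_rate = rate/100
Doublings = log2(8) = 3
T_n = 57 * 0.95^3
T_n = 57 * 0.8574 = 48.9 hours

48.9 hours


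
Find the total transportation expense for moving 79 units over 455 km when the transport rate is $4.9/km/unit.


TC = dist * cost * units = 455 * 4.9 * 79 = $176130.50

$176130.50


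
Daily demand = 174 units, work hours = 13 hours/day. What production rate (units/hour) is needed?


Formula: Production Rate = Daily Demand / Available Hours
Rate = 174 units/day / 13 hours/day
Rate = 13.4 units/hour

13.4 units/hour


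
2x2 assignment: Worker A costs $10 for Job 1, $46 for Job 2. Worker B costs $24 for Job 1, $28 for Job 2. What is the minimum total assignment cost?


Option 1: A->1 + B->2 = $10 + $28 = $38
Option 2: A->2 + B->1 = $46 + $24 = $70
Min cost = min($38, $70) = $38

$38


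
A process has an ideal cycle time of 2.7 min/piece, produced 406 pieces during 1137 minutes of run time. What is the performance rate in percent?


Formula: Performance = (Ideal CT * Total Count) / Run Time * 100
Ideal output time = 2.7 * 406 = 1096.2 min
Performance = 1096.2 / 1137 * 100 = 96.4%

96.4%


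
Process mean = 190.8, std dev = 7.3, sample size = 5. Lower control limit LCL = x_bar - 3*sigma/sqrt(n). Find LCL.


LCL = 190.8 - 3 * 7.3 / sqrt(5)

181.01


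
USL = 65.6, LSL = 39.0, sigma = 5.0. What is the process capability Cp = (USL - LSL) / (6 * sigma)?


Cp = (65.6 - 39.0) / (6 * 5.0)

0.89


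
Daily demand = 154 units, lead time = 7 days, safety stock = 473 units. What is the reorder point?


Formula: ROP = (Daily Demand * Lead Time) + Safety Stock
Demand during lead time = 154 * 7 = 1078 units
ROP = 1078 + 473 = 1551 units

1551 units


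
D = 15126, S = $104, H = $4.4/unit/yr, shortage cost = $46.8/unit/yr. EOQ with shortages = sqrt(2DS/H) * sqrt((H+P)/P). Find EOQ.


Formula: EOQ* = sqrt(2DS/H) * sqrt((H+P)/P)
Base EOQ = sqrt(2*15126*104/4.4) = 845.6 units
Correction = sqrt((4.4+46.8)/46.8) = 1.04595
EOQ* = 845.6 * 1.04595 = 884.5 units

884.5 units


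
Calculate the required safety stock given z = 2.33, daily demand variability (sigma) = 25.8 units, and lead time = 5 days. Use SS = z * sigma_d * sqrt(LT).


Formula: SS = z * sigma_d * sqrt(LT)
sqrt(LT) = sqrt(5) = 2.2361
SS = 2.33 * 25.8 * 2.2361
SS = 134.4 units

134.4 units


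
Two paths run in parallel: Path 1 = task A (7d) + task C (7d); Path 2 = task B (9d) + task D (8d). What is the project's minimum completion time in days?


Path 1 = 7 + 7 = 14 days
Path 2 = 9 + 8 = 17 days
Duration = max(14, 17) = 17 days

17 days


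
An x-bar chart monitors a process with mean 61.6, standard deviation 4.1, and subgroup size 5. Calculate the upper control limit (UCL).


UCL = 61.6 + 3 * 4.1 / sqrt(5)

67.1


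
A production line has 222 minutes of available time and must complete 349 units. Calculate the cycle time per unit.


Formula: CT = Available Time / Number of Units
CT = 222 min / 349 units
CT = 0.64 min/unit

0.64 min/unit


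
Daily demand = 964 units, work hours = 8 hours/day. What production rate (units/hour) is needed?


Formula: Production Rate = Daily Demand / Available Hours
Rate = 964 units/day / 8 hours/day
Rate = 120.5 units/hour

120.5 units/hour


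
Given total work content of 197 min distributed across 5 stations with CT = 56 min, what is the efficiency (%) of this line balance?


Formula: Efficiency = Sum of Task Times / (N_stations * CT) * 100
Total station capacity = 5 stations * 56 min = 280 min
Efficiency = 197 / 280 * 100 = 70.4%

70.4%


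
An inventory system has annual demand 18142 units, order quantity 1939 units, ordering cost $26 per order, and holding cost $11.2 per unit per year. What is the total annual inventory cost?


TC = 18142/1939 * 26 + 1939/2 * 11.2

$11101.67
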